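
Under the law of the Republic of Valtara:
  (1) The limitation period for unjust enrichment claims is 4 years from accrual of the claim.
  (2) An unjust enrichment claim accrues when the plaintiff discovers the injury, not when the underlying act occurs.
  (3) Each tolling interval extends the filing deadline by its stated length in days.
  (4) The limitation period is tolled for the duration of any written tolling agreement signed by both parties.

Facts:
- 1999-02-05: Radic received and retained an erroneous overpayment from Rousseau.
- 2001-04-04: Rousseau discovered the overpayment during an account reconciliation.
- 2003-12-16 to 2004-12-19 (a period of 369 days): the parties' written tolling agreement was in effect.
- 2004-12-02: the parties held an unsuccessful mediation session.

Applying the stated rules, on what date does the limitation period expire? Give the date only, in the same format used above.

2006-04-08

Accrual is tied to discovery, so the period began on 2001-04-04 rather than on 1999-02-05 when the act occurred.
The untolled deadline — 4 years after 2001-04-04 — is 2005-04-04.
The written tolling agreement from 2003-12-16 to 2004-12-19 tolled the period for 369 days, extending the deadline to 2006-04-08.
The other events in the timeline have no effect on the limitation period under the stated rules.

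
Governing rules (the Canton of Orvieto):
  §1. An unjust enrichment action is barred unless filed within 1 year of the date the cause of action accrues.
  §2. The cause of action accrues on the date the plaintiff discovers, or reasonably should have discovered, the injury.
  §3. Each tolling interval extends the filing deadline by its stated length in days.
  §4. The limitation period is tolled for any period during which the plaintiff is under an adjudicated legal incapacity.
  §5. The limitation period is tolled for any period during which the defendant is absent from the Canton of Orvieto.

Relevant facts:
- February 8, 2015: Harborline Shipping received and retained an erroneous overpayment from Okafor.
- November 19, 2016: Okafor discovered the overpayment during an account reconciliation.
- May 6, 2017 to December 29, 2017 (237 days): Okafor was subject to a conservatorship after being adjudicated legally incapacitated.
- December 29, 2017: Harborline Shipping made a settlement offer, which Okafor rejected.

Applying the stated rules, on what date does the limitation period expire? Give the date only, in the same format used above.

The claim did not accrue until Okafor discovered the injury on November 19, 2016; the February 8, 2015 act date does not start the clock under the stated rule.
The untolled deadline — 1 year after November 19, 2016 — is November 19, 2017.
Because the plaintiff's legal incapacity ran from May 6, 2017 to December 29, 2017, the deadline is extended by 237 days to July 14, 2018.
None of the other events listed affects the running of the period under the stated rules.

July 14, 2018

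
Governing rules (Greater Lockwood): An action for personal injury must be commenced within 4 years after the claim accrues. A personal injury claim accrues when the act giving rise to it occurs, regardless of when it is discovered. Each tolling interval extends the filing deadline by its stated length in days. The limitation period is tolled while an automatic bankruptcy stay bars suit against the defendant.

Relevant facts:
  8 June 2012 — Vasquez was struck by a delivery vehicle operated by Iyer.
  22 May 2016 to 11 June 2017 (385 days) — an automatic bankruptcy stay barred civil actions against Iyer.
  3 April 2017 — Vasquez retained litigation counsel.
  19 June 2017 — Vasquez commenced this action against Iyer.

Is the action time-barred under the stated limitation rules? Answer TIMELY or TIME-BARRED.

The claim accrued on 8 June 2012, when the wrongful act occurred.
Adding the 4 years base period to 8 June 2012 gives a deadline of 8 June 2016, before any tolling.
Because the automatic bankruptcy stay ran from 22 May 2016 to 11 June 2017, the deadline is extended by 385 days to 28 June 2017.
The other events in the timeline have no effect on the limitation period under the stated rules.
The 19 June 2017 filing precedes the 28 June 2017 deadline; the claim is timely.

TIMELY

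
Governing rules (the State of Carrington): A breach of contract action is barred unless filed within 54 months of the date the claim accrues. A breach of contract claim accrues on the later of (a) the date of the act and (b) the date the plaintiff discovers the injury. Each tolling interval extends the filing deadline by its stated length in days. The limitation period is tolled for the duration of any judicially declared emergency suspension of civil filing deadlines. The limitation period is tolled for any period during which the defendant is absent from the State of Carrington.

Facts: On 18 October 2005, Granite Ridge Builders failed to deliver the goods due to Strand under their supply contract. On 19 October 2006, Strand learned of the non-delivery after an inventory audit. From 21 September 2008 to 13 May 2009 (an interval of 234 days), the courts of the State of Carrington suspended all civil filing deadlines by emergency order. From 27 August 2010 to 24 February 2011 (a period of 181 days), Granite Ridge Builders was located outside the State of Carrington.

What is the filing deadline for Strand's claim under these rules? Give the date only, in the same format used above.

7 June 2012

The claim accrued on 19 October 2006 — the later of the 18 October 2005 act and the 19 October 2006 discovery.
54 months from 19 October 2006 is 19 April 2011.
The period was tolled for 234 days by the emergency suspension of filing deadlines (21 September 2008 to 13 May 2009), pushing the deadline to 9 December 2011.
The period was tolled for 181 days by the defendant's absence from the jurisdiction (27 August 2010 to 24 February 2011), pushing the deadline to 7 June 2012.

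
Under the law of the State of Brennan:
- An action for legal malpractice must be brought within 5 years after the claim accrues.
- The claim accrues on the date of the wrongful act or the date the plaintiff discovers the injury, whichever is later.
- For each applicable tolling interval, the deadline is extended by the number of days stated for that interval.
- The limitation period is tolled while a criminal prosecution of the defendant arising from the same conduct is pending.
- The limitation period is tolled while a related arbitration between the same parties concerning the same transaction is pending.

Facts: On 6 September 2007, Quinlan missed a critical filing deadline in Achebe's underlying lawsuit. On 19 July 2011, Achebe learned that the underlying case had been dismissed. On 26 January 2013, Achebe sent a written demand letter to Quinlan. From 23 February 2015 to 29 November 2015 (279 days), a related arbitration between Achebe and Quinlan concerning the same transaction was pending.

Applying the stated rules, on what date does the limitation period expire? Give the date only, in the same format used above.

Because discovery on 19 July 2011 post-dates the 6 September 2007 act, accrual under the later-of rule falls on 19 July 2011.
5 years from 19 July 2011 is 19 July 2016.
Because the pending related arbitration ran from 23 February 2015 to 29 November 2015, the deadline is extended by 279 days to 24 April 2017.
Nothing else in the chronology tolls or restarts the period.

24 April 2017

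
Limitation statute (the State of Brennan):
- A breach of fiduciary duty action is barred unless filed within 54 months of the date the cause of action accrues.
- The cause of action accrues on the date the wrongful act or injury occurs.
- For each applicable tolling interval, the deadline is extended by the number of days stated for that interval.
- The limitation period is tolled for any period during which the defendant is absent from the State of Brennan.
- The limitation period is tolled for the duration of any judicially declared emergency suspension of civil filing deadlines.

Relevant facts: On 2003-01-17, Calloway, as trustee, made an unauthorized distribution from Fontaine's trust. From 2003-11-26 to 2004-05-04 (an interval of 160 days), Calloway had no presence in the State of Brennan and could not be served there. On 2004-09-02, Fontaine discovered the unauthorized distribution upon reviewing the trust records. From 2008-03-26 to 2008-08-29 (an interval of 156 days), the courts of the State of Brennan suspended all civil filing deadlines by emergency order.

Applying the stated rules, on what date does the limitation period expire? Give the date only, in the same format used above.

The claim accrued on 2003-01-17, when the wrongful act occurred; under the stated occurrence rule the 2004-09-02 discovery does not delay accrual.
54 months from 2003-01-17 is 2007-07-17.
The defendant's absence from the jurisdiction from 2003-11-26 to 2004-05-04 tolled the period for 160 days, extending the deadline to 2007-12-24.
The emergency suspension of filing deadlines starting 2008-03-26 came too late — the period had run on 2007-12-24 — and so does not extend the deadline.

2007-12-24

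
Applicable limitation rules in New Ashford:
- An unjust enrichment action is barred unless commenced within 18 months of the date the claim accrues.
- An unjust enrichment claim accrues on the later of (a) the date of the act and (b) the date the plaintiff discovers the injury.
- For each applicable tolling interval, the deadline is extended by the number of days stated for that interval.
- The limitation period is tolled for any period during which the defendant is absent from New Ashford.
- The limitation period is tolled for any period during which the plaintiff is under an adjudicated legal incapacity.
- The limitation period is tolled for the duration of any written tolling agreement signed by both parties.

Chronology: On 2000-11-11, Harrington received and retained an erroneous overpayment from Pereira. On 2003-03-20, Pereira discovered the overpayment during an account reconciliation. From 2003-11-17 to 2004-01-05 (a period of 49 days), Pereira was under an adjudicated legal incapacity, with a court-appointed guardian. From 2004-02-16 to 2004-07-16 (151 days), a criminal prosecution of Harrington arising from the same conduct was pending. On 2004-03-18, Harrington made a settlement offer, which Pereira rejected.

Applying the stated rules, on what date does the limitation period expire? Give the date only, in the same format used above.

Taking the later of the act (2000-11-11) and discovery (2003-03-20), the claim accrued on 2003-03-20.
Adding the 18 months base period to 2003-03-20 gives a deadline of 2004-09-20, before any tolling.
The period was tolled for 49 days by the plaintiff's legal incapacity (2003-11-17 to 2004-01-05), pushing the deadline to 2004-11-08.
The pending criminal prosecution from 2004-02-16 to 2004-07-16 does not toll the period, because no stated rule makes a criminal prosecution a tolling event.
The other events in the timeline have no effect on the limitation period under the stated rules.

2004-11-08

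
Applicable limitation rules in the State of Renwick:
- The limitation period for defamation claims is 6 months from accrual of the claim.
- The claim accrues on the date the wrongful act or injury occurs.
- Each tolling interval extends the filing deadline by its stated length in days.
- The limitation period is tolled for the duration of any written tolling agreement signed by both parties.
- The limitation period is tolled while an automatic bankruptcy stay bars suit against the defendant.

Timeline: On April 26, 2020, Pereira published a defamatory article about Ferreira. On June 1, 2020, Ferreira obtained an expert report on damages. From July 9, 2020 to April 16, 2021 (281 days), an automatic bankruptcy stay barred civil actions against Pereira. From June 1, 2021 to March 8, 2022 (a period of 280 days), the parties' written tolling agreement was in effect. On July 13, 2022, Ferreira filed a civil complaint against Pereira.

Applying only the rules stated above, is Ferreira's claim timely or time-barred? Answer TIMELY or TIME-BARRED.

TIME-BARRED

The limitation period began to run on April 26, 2020.
6 months from April 26, 2020 is October 26, 2020.
The period was tolled for 281 days by the automatic bankruptcy stay (July 9, 2020 to April 16, 2021), pushing the deadline to August 3, 2021.
The written tolling agreement from June 1, 2021 to March 8, 2022 tolled the period for 280 days, extending the deadline to May 10, 2022.
Nothing else in the chronology tolls or restarts the period.
The July 13, 2022 filing falls after the May 10, 2022 deadline; the claim is time-barred.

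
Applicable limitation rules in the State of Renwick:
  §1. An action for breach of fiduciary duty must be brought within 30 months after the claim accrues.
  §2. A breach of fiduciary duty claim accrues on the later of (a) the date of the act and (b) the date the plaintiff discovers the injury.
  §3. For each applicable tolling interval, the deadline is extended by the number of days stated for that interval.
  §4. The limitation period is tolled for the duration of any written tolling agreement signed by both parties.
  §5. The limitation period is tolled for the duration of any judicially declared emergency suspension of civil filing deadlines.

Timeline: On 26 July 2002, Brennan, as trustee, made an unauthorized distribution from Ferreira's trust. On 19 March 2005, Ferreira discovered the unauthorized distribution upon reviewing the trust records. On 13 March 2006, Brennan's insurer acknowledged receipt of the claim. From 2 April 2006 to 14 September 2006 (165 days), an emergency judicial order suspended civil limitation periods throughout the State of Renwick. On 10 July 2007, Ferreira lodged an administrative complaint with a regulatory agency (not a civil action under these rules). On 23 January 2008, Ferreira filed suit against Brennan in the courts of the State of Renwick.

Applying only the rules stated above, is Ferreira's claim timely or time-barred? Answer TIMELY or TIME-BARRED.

TIMELY

Because discovery on 19 March 2005 post-dates the 26 July 2002 act, accrual under the later-of rule falls on 19 March 2005.
30 months from 19 March 2005 is 19 September 2007.
Because the emergency suspension of filing deadlines ran from 2 April 2006 to 14 September 2006, the deadline is extended by 165 days to 2 March 2008.
The other events in the timeline have no effect on the limitation period under the stated rules.
Ferreira filed on 23 January 2008, before the 2 March 2008 deadline, so the action is timely.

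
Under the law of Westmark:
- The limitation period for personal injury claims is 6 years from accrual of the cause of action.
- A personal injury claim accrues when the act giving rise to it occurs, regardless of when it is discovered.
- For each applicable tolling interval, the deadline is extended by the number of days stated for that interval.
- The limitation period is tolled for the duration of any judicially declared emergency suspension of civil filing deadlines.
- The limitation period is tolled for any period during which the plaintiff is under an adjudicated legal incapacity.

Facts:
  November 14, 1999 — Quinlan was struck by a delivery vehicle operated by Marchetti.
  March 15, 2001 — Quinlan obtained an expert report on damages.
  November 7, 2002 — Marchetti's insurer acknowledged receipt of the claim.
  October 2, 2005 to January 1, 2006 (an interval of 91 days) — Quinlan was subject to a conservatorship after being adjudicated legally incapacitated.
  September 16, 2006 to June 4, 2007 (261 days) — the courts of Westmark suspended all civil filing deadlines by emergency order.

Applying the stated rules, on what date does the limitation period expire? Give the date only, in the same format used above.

February 13, 2006

The cause of action accrued on November 14, 1999, the date of the act.
The untolled deadline — 6 years after November 14, 1999 — is November 14, 2005.
Because the plaintiff's legal incapacity ran from October 2, 2005 to January 1, 2006, the deadline is extended by 91 days to February 13, 2006.
The emergency suspension of filing deadlines from September 16, 2006 to June 4, 2007 began after the period had already run on February 13, 2006, so it has no tolling effect.
None of the other events listed affects the running of the period under the stated rules.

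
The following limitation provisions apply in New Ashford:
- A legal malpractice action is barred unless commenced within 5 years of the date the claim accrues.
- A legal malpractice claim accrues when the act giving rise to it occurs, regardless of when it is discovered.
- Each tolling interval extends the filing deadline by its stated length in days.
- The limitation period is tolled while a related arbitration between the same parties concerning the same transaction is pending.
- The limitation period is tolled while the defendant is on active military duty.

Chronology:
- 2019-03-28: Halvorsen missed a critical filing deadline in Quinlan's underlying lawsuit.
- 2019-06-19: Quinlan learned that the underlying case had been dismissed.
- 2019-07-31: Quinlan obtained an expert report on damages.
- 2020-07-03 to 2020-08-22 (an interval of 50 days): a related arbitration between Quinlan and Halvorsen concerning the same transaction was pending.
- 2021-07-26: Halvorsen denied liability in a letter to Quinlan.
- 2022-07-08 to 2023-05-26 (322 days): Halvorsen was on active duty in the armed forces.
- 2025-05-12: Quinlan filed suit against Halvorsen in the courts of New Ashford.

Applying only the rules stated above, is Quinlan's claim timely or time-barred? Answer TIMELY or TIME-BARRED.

TIME-BARRED

Because the rule ties accrual to occurrence, the claim accrued on 2019-03-28, not on the 2019-06-19 discovery date.
The untolled deadline — 5 years after 2019-03-28 — is 2024-03-28.
The period was tolled for 50 days by the pending related arbitration (2020-07-03 to 2020-08-22), pushing the deadline to 2024-05-17.
The defendant's active military service from 2022-07-08 to 2023-05-26 tolled the period for 322 days, extending the deadline to 2025-04-04.
None of the other events listed affects the running of the period under the stated rules.
Filing on 2025-05-12 missed the 2025-04-04 deadline — the action is time-barred.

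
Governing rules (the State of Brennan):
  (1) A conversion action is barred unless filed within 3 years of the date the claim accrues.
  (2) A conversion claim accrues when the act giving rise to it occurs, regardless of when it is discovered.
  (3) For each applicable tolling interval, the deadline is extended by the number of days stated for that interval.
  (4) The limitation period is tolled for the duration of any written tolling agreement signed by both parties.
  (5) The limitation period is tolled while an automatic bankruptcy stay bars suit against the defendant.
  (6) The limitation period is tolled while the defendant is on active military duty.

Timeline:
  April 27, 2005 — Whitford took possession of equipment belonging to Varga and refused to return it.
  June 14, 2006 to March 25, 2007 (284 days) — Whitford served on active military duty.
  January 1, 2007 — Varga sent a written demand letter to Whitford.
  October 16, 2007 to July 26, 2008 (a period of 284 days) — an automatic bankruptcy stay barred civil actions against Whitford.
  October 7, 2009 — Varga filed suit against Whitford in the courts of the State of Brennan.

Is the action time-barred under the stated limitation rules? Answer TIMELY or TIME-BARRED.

The claim accrued on April 27, 2005, the date of the act.
Adding the 3 years base period to April 27, 2005 gives a deadline of April 27, 2008, before any tolling.
The period was tolled for 284 days by the defendant's active military service (June 14, 2006 to March 25, 2007), pushing the deadline to February 5, 2009.
The period was tolled for 284 days by the automatic bankruptcy stay (October 16, 2007 to July 26, 2008), pushing the deadline to November 16, 2009.
The other events in the timeline have no effect on the limitation period under the stated rules.
Varga filed on October 7, 2009, before the November 16, 2009 deadline, so the action is timely.

TIMELY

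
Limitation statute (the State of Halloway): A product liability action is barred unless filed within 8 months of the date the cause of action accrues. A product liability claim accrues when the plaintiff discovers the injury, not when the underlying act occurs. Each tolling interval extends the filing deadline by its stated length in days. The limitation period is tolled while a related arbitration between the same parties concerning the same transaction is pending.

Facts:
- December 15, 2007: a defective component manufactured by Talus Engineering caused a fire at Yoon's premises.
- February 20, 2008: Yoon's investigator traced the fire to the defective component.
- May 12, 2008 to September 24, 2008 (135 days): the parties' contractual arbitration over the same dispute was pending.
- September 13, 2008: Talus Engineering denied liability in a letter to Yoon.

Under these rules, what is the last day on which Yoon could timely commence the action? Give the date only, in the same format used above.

March 4, 2009

Accrual is tied to discovery, so the period began on February 20, 2008 rather than on December 15, 2007 when the act occurred.
8 months from February 20, 2008 is October 20, 2008.
Because the pending related arbitration ran from May 12, 2008 to September 24, 2008, the deadline is extended by 135 days to March 4, 2009.
None of the other events listed affects the running of the period under the stated rules.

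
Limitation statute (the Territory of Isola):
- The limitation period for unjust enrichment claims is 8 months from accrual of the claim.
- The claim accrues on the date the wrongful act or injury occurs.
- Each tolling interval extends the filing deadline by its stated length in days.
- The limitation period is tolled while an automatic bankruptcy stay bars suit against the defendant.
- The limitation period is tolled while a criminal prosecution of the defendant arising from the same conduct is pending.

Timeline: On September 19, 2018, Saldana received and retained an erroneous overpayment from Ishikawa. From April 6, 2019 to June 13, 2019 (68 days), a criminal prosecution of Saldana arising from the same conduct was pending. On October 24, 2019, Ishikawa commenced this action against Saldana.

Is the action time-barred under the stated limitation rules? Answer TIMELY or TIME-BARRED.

TIME-BARRED

The claim accrued on September 19, 2018, when the wrongful act occurred.
Adding the 8 months base period to September 19, 2018 gives a deadline of May 19, 2019, before any tolling.
The period was tolled for 68 days by the pending criminal prosecution (April 6, 2019 to June 13, 2019), pushing the deadline to July 26, 2019.
Ishikawa filed on October 24, 2019, after the July 26, 2019 deadline, so the action is time-barred.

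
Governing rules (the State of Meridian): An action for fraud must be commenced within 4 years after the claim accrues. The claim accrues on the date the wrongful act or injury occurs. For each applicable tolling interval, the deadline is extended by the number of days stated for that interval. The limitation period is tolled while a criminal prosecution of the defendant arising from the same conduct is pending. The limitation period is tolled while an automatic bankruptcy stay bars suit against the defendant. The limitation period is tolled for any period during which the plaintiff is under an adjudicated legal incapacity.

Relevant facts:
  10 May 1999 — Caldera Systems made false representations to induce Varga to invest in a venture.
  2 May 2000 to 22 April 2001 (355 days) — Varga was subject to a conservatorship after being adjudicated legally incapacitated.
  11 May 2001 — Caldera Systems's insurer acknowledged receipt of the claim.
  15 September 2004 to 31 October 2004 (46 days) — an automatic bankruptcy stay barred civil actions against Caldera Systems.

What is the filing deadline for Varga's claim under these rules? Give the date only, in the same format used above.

29 April 2004

The claim accrued on 10 May 1999, the date of the act.
4 years from 10 May 1999 is 10 May 2003.
The period was tolled for 355 days by the plaintiff's legal incapacity (2 May 2000 to 22 April 2001), pushing the deadline to 29 April 2004.
The automatic bankruptcy stay from 15 September 2004 to 31 October 2004 began after the period had already run on 29 April 2004, so it has no tolling effect.
Nothing else in the chronology tolls or restarts the period.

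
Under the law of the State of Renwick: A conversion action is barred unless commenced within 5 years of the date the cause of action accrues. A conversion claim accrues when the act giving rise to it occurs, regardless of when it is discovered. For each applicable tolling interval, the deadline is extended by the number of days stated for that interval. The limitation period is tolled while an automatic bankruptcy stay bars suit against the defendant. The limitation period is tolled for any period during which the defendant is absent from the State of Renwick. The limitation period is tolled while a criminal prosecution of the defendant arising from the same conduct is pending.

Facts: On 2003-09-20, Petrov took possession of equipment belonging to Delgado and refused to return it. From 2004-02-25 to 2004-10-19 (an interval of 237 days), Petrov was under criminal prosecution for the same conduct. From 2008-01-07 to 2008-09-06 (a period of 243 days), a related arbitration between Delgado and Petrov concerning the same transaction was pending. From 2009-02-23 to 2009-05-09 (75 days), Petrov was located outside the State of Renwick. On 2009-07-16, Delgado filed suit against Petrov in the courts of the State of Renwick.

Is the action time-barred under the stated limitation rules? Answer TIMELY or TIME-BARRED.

TIMELY

The limitation period began to run on 2003-09-20.
The untolled deadline — 5 years after 2003-09-20 — is 2008-09-20.
The period was tolled for 237 days by the pending criminal prosecution (2004-02-25 to 2004-10-19), pushing the deadline to 2009-05-15.
The period was tolled for 75 days by the defendant's absence from the jurisdiction (2009-02-23 to 2009-05-09), pushing the deadline to 2009-07-29.
No stated provision tolls the period for a pending arbitration, so the interval from 2008-01-07 to 2008-09-06 has no effect on the deadline.
The 2009-07-16 filing precedes the 2009-07-29 deadline; the claim is timely.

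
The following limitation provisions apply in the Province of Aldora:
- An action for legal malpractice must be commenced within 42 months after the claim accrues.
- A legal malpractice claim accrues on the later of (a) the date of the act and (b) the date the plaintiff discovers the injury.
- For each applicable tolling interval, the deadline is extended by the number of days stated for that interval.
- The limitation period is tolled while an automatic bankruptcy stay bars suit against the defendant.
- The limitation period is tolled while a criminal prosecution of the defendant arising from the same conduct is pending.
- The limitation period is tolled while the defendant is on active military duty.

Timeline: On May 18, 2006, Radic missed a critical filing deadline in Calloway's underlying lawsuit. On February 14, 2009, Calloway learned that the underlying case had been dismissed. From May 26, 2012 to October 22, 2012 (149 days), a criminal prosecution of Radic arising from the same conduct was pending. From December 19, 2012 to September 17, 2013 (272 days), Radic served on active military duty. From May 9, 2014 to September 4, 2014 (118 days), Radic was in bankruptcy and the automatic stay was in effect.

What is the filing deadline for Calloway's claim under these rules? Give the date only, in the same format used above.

The claim accrued on February 14, 2009 — the later of the May 18, 2006 act and the February 14, 2009 discovery.
Adding the 42 months base period to February 14, 2009 gives a deadline of August 14, 2012, before any tolling.
The period was tolled for 149 days by the pending criminal prosecution (May 26, 2012 to October 22, 2012), pushing the deadline to January 10, 2013.
The defendant's active military service from December 19, 2012 to September 17, 2013 tolled the period for 272 days, extending the deadline to October 9, 2013.
By the time the automatic bankruptcy stay began on May 9, 2014, the limitation period had already expired on October 9, 2013; that interval cannot revive it.

October 9, 2013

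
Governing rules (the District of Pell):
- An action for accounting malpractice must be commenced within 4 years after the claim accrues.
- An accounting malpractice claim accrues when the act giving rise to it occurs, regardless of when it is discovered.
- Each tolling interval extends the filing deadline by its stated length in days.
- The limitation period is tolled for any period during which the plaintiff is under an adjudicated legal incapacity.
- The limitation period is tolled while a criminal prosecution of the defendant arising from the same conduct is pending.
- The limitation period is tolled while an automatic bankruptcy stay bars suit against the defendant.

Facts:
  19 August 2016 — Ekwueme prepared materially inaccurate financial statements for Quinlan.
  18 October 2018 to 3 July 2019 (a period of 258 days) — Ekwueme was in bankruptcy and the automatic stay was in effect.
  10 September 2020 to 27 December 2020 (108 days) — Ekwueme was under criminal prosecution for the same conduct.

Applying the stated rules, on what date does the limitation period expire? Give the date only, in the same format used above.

20 August 2021

The limitation period began to run on 19 August 2016.
Adding the 4 years base period to 19 August 2016 gives a deadline of 19 August 2020, before any tolling.
The period was tolled for 258 days by the automatic bankruptcy stay (18 October 2018 to 3 July 2019), pushing the deadline to 4 May 2021.
Because the pending criminal prosecution ran from 10 September 2020 to 27 December 2020, the deadline is extended by 108 days to 20 August 2021.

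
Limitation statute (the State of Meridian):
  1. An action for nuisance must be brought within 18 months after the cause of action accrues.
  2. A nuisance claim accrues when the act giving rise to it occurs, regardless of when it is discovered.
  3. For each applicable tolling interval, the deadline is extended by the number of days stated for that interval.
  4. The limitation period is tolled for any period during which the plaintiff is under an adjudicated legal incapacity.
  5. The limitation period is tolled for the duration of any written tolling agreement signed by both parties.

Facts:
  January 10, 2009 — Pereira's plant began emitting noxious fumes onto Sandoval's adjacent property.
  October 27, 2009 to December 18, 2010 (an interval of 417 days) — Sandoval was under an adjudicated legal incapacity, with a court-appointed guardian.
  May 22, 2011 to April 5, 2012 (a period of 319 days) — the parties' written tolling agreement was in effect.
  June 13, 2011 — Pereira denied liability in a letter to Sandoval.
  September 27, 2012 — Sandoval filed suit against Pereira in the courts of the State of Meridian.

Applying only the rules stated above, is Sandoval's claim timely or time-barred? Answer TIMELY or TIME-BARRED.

TIME-BARRED

The limitation period began to run on January 10, 2009.
Adding the 18 months base period to January 10, 2009 gives a deadline of July 10, 2010, before any tolling.
The plaintiff's legal incapacity from October 27, 2009 to December 18, 2010 tolled the period for 417 days, extending the deadline to August 31, 2011.
The period was tolled for 319 days by the written tolling agreement (May 22, 2011 to April 5, 2012), pushing the deadline to July 15, 2012.
Nothing else in the chronology tolls or restarts the period.
The September 27, 2012 filing falls after the July 15, 2012 deadline; the claim is time-barred.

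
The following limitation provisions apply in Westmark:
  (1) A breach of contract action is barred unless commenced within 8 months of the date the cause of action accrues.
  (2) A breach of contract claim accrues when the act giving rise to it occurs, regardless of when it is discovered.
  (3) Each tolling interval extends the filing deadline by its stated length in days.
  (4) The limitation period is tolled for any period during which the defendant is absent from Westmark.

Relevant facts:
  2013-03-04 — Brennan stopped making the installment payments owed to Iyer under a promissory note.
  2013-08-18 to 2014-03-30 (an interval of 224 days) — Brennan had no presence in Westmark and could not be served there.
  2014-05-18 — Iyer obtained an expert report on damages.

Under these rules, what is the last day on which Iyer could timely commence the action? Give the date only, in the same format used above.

The claim accrued on 2013-03-04, when the wrongful act occurred.
8 months from 2013-03-04 is 2013-11-04.
Because the defendant's absence from the jurisdiction ran from 2013-08-18 to 2014-03-30, the deadline is extended by 224 days to 2014-06-16.
None of the other events listed affects the running of the period under the stated rules.

2014-06-16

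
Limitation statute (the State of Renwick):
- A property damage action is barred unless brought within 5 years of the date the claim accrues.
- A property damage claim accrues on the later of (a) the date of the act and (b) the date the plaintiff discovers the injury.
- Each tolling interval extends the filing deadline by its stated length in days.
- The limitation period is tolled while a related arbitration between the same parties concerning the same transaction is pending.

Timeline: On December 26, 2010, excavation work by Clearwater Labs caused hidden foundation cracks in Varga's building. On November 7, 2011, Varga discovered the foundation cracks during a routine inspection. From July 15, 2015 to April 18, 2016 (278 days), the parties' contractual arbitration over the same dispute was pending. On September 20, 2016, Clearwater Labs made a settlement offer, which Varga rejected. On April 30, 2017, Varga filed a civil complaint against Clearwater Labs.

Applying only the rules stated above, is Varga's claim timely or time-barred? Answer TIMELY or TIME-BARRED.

TIMELY

Because discovery on November 7, 2011 post-dates the December 26, 2010 act, accrual under the later-of rule falls on November 7, 2011.
Adding the 5 years base period to November 7, 2011 gives a deadline of November 7, 2016, before any tolling.
Because the pending related arbitration ran from July 15, 2015 to April 18, 2016, the deadline is extended by 278 days to August 12, 2017.
The other events in the timeline have no effect on the limitation period under the stated rules.
The April 30, 2017 filing precedes the August 12, 2017 deadline; the claim is timely.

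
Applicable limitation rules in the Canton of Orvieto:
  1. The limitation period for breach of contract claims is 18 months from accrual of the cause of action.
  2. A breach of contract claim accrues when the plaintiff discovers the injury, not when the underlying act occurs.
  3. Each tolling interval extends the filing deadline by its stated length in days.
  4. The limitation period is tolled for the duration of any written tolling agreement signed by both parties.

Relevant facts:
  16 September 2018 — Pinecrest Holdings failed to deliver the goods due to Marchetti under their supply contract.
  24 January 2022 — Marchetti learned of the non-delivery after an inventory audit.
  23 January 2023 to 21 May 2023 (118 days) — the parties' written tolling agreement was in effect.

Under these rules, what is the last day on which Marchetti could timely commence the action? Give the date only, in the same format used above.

19 November 2023

Accrual is tied to discovery, so the period began on 24 January 2022 rather than on 16 September 2018 when the act occurred.
The untolled deadline — 18 months after 24 January 2022 — is 24 July 2023.
Because the written tolling agreement ran from 23 January 2023 to 21 May 2023, the deadline is extended by 118 days to 19 November 2023.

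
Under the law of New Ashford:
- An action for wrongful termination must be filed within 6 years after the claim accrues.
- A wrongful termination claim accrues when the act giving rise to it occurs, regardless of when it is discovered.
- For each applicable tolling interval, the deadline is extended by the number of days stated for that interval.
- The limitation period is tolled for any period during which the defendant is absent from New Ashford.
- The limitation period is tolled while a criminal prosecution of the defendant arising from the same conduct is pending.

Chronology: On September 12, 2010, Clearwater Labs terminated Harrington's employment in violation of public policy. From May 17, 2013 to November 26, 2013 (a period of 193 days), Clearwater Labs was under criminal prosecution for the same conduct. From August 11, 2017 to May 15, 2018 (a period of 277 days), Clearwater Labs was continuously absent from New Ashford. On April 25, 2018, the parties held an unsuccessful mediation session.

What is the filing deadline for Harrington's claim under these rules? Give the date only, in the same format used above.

March 24, 2017

The claim accrued on September 12, 2010, when the wrongful act occurred.
The untolled deadline — 6 years after September 12, 2010 — is September 12, 2016.
The pending criminal prosecution from May 17, 2013 to November 26, 2013 tolled the period for 193 days, extending the deadline to March 24, 2017.
The defendant's absence from the jurisdiction from August 11, 2017 to May 15, 2018 began after the period had already run on March 24, 2017, so it has no tolling effect.
The other events in the timeline have no effect on the limitation period under the stated rules.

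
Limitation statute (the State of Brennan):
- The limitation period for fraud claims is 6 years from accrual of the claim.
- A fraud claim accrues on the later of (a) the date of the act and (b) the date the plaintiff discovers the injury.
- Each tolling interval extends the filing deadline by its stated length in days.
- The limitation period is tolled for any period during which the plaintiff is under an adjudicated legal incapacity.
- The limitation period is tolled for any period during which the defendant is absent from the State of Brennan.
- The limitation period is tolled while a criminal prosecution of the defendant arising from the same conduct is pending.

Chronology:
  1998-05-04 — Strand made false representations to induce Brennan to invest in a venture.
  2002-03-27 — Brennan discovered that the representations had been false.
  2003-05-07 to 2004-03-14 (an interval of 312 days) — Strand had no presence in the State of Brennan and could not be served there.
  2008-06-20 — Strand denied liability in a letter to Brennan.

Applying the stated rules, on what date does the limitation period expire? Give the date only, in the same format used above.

2009-02-02

The claim accrued on 2002-03-27 — the later of the 1998-05-04 act and the 2002-03-27 discovery.
6 years from 2002-03-27 is 2008-03-27.
The defendant's absence from the jurisdiction from 2003-05-07 to 2004-03-14 tolled the period for 312 days, extending the deadline to 2009-02-02.
The other events in the timeline have no effect on the limitation period under the stated rules.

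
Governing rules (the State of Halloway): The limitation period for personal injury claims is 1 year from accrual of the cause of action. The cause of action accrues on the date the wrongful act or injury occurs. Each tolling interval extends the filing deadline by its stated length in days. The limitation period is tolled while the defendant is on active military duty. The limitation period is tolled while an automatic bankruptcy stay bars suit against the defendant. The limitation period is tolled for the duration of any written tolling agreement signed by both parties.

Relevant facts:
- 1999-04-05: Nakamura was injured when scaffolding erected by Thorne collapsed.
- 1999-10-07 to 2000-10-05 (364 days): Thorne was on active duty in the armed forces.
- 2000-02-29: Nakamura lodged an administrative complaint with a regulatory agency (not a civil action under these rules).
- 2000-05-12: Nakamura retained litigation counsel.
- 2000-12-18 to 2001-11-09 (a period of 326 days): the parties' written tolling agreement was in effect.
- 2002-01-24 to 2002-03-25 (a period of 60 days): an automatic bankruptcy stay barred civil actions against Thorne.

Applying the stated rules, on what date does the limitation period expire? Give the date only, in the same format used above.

2002-04-25

The limitation period began to run on 1999-04-05.
Adding the 1 year base period to 1999-04-05 gives a deadline of 2000-04-05, before any tolling.
Because the defendant's active military service ran from 1999-10-07 to 2000-10-05, the deadline is extended by 364 days to 2001-04-04.
The period was tolled for 326 days by the written tolling agreement (2000-12-18 to 2001-11-09), pushing the deadline to 2002-02-24.
The period was tolled for 60 days by the automatic bankruptcy stay (2002-01-24 to 2002-03-25), pushing the deadline to 2002-04-25.
None of the other events listed affects the running of the period under the stated rules.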